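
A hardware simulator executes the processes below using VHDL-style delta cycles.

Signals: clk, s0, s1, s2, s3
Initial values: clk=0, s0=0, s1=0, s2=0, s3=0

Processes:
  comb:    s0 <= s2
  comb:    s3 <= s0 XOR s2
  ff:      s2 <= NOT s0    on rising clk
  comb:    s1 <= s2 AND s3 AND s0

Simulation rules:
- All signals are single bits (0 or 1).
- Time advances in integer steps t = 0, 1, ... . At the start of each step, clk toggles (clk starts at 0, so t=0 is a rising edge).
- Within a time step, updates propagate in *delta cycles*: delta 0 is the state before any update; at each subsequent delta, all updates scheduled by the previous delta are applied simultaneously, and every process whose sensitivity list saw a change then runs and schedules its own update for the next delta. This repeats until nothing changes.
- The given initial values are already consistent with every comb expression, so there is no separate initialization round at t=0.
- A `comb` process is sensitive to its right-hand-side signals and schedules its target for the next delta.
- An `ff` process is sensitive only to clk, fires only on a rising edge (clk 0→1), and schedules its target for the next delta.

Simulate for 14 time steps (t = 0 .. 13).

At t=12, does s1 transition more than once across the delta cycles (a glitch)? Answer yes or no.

t=0 Δ0: s3=0 s2=0 s0=0 s1=0 clk=0
  Δ1: clk:0→1
  Δ2: s2:0→1
  Δ3: s3:0→1, s0:0→1
  Δ4: s3:1→0, s1:0→1
  Δ5: s1:1→0
  (5Δ to stable)
t=1 Δ0: s3=0 s2=1 s0=1 s1=0 clk=1
  Δ1: clk:1→0
  (1Δ to stable)
t=2 Δ0: s3=0 s2=1 s0=1 s1=0 clk=0
  Δ1: clk:0→1
  Δ2: s2:1→0
  Δ3: s3:0→1, s0:1→0
  Δ4: s3:1→0
  (4Δ to stable)
t=3 Δ0: s3=0 s2=0 s0=0 s1=0 clk=1
  Δ1: clk:1→0
  (1Δ to stable)
t=4 Δ0: s3=0 s2=0 s0=0 s1=0 clk=0
  Δ1: clk:0→1
  Δ2: s2:0→1
  Δ3: s3:0→1, s0:0→1
  Δ4: s3:1→0, s1:0→1
  Δ5: s1:1→0
  (5Δ to stable)
t=5 Δ0: s3=0 s2=1 s0=1 s1=0 clk=1
  Δ1: clk:1→0
  (1Δ to stable)
t=6 Δ0: s3=0 s2=1 s0=1 s1=0 clk=0
  Δ1: clk:0→1
  Δ2: s2:1→0
  Δ3: s3:0→1, s0:1→0
  Δ4: s3:1→0
  (4Δ to stable)
t=7 Δ0: s3=0 s2=0 s0=0 s1=0 clk=1
  Δ1: clk:1→0
  (1Δ to stable)
t=8 Δ0: s3=0 s2=0 s0=0 s1=0 clk=0
  Δ1: clk:0→1
  Δ2: s2:0→1
  Δ3: s3:0→1, s0:0→1
  Δ4: s3:1→0, s1:0→1
  Δ5: s1:1→0
  (5Δ to stable)
t=9 Δ0: s3=0 s2=1 s0=1 s1=0 clk=1
  Δ1: clk:1→0
  (1Δ to stable)
t=10 Δ0: s3=0 s2=1 s0=1 s1=0 clk=0
  Δ1: clk:0→1
  Δ2: s2:1→0
  Δ3: s3:0→1, s0:1→0
  Δ4: s3:1→0
  (4Δ to stable)
t=11 Δ0: s3=0 s2=0 s0=0 s1=0 clk=1
  Δ1: clk:1→0
  (1Δ to stable)
t=12 Δ0: s3=0 s2=0 s0=0 s1=0 clk=0
  Δ1: clk:0→1
  Δ2: s2:0→1
  Δ3: s3:0→1, s0:0→1
  Δ4: s3:1→0, s1:0→1
  Δ5: s1:1→0
  (5Δ to stable)
t=13 Δ0: s3=0 s2=1 s0=1 s1=0 clk=1
  Δ1: clk:1→0
  (1Δ to stable)

yes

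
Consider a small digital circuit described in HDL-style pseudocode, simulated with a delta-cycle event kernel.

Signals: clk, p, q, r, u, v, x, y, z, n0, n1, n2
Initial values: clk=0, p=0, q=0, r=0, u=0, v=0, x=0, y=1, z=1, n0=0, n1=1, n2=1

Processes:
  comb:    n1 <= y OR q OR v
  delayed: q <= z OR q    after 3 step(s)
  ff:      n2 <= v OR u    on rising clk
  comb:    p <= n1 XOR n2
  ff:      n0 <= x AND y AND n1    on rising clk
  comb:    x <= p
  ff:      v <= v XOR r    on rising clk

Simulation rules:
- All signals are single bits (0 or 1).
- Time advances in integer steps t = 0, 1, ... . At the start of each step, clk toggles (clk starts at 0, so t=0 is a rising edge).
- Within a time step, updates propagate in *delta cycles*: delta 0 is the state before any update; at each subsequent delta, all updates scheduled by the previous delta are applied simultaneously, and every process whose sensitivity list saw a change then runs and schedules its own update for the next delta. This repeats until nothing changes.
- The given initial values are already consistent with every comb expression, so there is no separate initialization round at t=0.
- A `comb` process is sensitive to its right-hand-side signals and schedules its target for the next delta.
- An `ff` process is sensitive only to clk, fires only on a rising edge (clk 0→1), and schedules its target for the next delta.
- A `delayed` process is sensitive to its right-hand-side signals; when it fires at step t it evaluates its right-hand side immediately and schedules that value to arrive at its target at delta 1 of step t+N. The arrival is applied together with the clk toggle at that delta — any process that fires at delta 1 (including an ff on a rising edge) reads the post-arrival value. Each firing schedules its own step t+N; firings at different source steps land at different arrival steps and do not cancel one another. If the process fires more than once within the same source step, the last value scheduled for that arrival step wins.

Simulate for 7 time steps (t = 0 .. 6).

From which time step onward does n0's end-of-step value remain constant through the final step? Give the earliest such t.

[bits: y,x,n0,p,z,n2,r,q,n1,v,u,clk]
t=0: Δ0=100011001000 Δ1=100011001001 Δ2=100010001001 Δ3=100110001001 Δ4=110110001001 | 4Δ
t=1: Δ0=110110001001 Δ1=110110001000 | 1Δ
t=2: Δ0=110110001000 Δ1=110110001001 Δ2=111110001001 | 2Δ
t=3: Δ0=111110001001 Δ1=111110001000 | 1Δ
t=4: Δ0=111110001000 Δ1=111110001001 | 1Δ
t=5: Δ0=111110001001 Δ1=111110001000 | 1Δ
t=6: Δ0=111110001000 Δ1=111110001001 | 1Δ

2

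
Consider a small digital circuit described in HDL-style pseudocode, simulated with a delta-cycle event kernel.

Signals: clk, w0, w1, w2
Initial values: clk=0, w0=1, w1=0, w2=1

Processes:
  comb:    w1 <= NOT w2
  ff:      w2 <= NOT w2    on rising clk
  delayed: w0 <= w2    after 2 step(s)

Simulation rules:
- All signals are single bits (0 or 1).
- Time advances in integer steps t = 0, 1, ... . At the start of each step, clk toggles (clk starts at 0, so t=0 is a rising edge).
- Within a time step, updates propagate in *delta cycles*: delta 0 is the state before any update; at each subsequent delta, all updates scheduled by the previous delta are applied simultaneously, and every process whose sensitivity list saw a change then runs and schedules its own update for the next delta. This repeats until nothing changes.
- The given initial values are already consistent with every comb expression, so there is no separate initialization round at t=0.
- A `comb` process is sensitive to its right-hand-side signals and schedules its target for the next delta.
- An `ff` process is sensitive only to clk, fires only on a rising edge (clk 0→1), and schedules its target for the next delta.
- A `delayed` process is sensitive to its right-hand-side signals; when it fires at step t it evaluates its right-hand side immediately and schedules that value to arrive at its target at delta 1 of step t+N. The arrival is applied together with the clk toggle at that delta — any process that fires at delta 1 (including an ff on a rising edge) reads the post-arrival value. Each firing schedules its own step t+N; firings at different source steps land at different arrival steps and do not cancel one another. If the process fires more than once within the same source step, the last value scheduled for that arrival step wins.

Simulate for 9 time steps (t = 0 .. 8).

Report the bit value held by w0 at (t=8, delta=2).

1

t0.Δ0 w2=1 w1=0 clk=0 w0=1
t0.Δ1 w2=1 w1=0 clk=1 w0=1
t0.Δ2 w2=0 w1=0 clk=1 w0=1
t0.Δ3 w2=0 w1=1 clk=1 w0=1
t1.Δ0 w2=0 w1=1 clk=1 w0=1
t1.Δ1 w2=0 w1=1 clk=0 w0=1
t2.Δ0 w2=0 w1=1 clk=0 w0=1
t2.Δ1 w2=0 w1=1 clk=1 w0=0
t2.Δ2 w2=1 w1=1 clk=1 w0=0
t2.Δ3 w2=1 w1=0 clk=1 w0=0
t3.Δ0 w2=1 w1=0 clk=1 w0=0
t3.Δ1 w2=1 w1=0 clk=0 w0=0
t4.Δ0 w2=1 w1=0 clk=0 w0=0
t4.Δ1 w2=1 w1=0 clk=1 w0=1
t4.Δ2 w2=0 w1=0 clk=1 w0=1
t4.Δ3 w2=0 w1=1 clk=1 w0=1
t5.Δ0 w2=0 w1=1 clk=1 w0=1
t5.Δ1 w2=0 w1=1 clk=0 w0=1
t6.Δ0 w2=0 w1=1 clk=0 w0=1
t6.Δ1 w2=0 w1=1 clk=1 w0=0
t6.Δ2 w2=1 w1=1 clk=1 w0=0
t6.Δ3 w2=1 w1=0 clk=1 w0=0
t7.Δ0 w2=1 w1=0 clk=1 w0=0
t7.Δ1 w2=1 w1=0 clk=0 w0=0
t8.Δ0 w2=1 w1=0 clk=0 w0=0
t8.Δ1 w2=1 w1=0 clk=1 w0=1
t8.Δ2 w2=0 w1=0 clk=1 w0=1
t8.Δ3 w2=0 w1=1 clk=1 w0=1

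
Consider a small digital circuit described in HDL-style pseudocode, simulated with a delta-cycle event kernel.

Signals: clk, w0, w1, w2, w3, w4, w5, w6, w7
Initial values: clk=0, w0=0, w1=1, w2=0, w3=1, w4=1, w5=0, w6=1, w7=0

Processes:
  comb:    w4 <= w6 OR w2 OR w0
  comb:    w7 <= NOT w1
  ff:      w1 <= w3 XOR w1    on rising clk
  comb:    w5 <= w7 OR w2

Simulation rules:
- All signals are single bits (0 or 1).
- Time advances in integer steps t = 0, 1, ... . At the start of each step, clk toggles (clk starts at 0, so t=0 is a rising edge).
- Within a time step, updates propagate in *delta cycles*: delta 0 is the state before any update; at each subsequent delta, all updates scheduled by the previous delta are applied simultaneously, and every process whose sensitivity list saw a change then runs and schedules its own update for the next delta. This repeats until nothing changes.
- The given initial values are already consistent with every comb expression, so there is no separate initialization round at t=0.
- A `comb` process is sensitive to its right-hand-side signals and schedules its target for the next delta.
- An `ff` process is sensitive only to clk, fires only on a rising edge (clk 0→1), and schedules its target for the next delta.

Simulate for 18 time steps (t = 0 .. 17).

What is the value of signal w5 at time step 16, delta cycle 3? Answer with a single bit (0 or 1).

t0.Δ0 w7=0 w3=1 w0=0 w2=0 w1=1 clk=0 w4=1 w5=0 w6=1
t0.Δ1 w7=0 w3=1 w0=0 w2=0 w1=1 clk=1 w4=1 w5=0 w6=1
t0.Δ2 w7=0 w3=1 w0=0 w2=0 w1=0 clk=1 w4=1 w5=0 w6=1
t0.Δ3 w7=1 w3=1 w0=0 w2=0 w1=0 clk=1 w4=1 w5=0 w6=1
t0.Δ4 w7=1 w3=1 w0=0 w2=0 w1=0 clk=1 w4=1 w5=1 w6=1
t1.Δ0 w7=1 w3=1 w0=0 w2=0 w1=0 clk=1 w4=1 w5=1 w6=1
t1.Δ1 w7=1 w3=1 w0=0 w2=0 w1=0 clk=0 w4=1 w5=1 w6=1
t2.Δ0 w7=1 w3=1 w0=0 w2=0 w1=0 clk=0 w4=1 w5=1 w6=1
t2.Δ1 w7=1 w3=1 w0=0 w2=0 w1=0 clk=1 w4=1 w5=1 w6=1
t2.Δ2 w7=1 w3=1 w0=0 w2=0 w1=1 clk=1 w4=1 w5=1 w6=1
t2.Δ3 w7=0 w3=1 w0=0 w2=0 w1=1 clk=1 w4=1 w5=1 w6=1
t2.Δ4 w7=0 w3=1 w0=0 w2=0 w1=1 clk=1 w4=1 w5=0 w6=1
t3.Δ0 w7=0 w3=1 w0=0 w2=0 w1=1 clk=1 w4=1 w5=0 w6=1
t3.Δ1 w7=0 w3=1 w0=0 w2=0 w1=1 clk=0 w4=1 w5=0 w6=1
t4.Δ0 w7=0 w3=1 w0=0 w2=0 w1=1 clk=0 w4=1 w5=0 w6=1
t4.Δ1 w7=0 w3=1 w0=0 w2=0 w1=1 clk=1 w4=1 w5=0 w6=1
t4.Δ2 w7=0 w3=1 w0=0 w2=0 w1=0 clk=1 w4=1 w5=0 w6=1
t4.Δ3 w7=1 w3=1 w0=0 w2=0 w1=0 clk=1 w4=1 w5=0 w6=1
t4.Δ4 w7=1 w3=1 w0=0 w2=0 w1=0 clk=1 w4=1 w5=1 w6=1
t5.Δ0 w7=1 w3=1 w0=0 w2=0 w1=0 clk=1 w4=1 w5=1 w6=1
t5.Δ1 w7=1 w3=1 w0=0 w2=0 w1=0 clk=0 w4=1 w5=1 w6=1
t6.Δ0 w7=1 w3=1 w0=0 w2=0 w1=0 clk=0 w4=1 w5=1 w6=1
t6.Δ1 w7=1 w3=1 w0=0 w2=0 w1=0 clk=1 w4=1 w5=1 w6=1
t6.Δ2 w7=1 w3=1 w0=0 w2=0 w1=1 clk=1 w4=1 w5=1 w6=1
t6.Δ3 w7=0 w3=1 w0=0 w2=0 w1=1 clk=1 w4=1 w5=1 w6=1
t6.Δ4 w7=0 w3=1 w0=0 w2=0 w1=1 clk=1 w4=1 w5=0 w6=1
t7.Δ0 w7=0 w3=1 w0=0 w2=0 w1=1 clk=1 w4=1 w5=0 w6=1
t7.Δ1 w7=0 w3=1 w0=0 w2=0 w1=1 clk=0 w4=1 w5=0 w6=1
t8.Δ0 w7=0 w3=1 w0=0 w2=0 w1=1 clk=0 w4=1 w5=0 w6=1
t8.Δ1 w7=0 w3=1 w0=0 w2=0 w1=1 clk=1 w4=1 w5=0 w6=1
t8.Δ2 w7=0 w3=1 w0=0 w2=0 w1=0 clk=1 w4=1 w5=0 w6=1
t8.Δ3 w7=1 w3=1 w0=0 w2=0 w1=0 clk=1 w4=1 w5=0 w6=1
t8.Δ4 w7=1 w3=1 w0=0 w2=0 w1=0 clk=1 w4=1 w5=1 w6=1
t9.Δ0 w7=1 w3=1 w0=0 w2=0 w1=0 clk=1 w4=1 w5=1 w6=1
t9.Δ1 w7=1 w3=1 w0=0 w2=0 w1=0 clk=0 w4=1 w5=1 w6=1
t10.Δ0 w7=1 w3=1 w0=0 w2=0 w1=0 clk=0 w4=1 w5=1 w6=1
t10.Δ1 w7=1 w3=1 w0=0 w2=0 w1=0 clk=1 w4=1 w5=1 w6=1
t10.Δ2 w7=1 w3=1 w0=0 w2=0 w1=1 clk=1 w4=1 w5=1 w6=1
t10.Δ3 w7=0 w3=1 w0=0 w2=0 w1=1 clk=1 w4=1 w5=1 w6=1
t10.Δ4 w7=0 w3=1 w0=0 w2=0 w1=1 clk=1 w4=1 w5=0 w6=1
t11.Δ0 w7=0 w3=1 w0=0 w2=0 w1=1 clk=1 w4=1 w5=0 w6=1
t11.Δ1 w7=0 w3=1 w0=0 w2=0 w1=1 clk=0 w4=1 w5=0 w6=1
t12.Δ0 w7=0 w3=1 w0=0 w2=0 w1=1 clk=0 w4=1 w5=0 w6=1
t12.Δ1 w7=0 w3=1 w0=0 w2=0 w1=1 clk=1 w4=1 w5=0 w6=1
t12.Δ2 w7=0 w3=1 w0=0 w2=0 w1=0 clk=1 w4=1 w5=0 w6=1
t12.Δ3 w7=1 w3=1 w0=0 w2=0 w1=0 clk=1 w4=1 w5=0 w6=1
t12.Δ4 w7=1 w3=1 w0=0 w2=0 w1=0 clk=1 w4=1 w5=1 w6=1
t13.Δ0 w7=1 w3=1 w0=0 w2=0 w1=0 clk=1 w4=1 w5=1 w6=1
t13.Δ1 w7=1 w3=1 w0=0 w2=0 w1=0 clk=0 w4=1 w5=1 w6=1
t14.Δ0 w7=1 w3=1 w0=0 w2=0 w1=0 clk=0 w4=1 w5=1 w6=1
t14.Δ1 w7=1 w3=1 w0=0 w2=0 w1=0 clk=1 w4=1 w5=1 w6=1
t14.Δ2 w7=1 w3=1 w0=0 w2=0 w1=1 clk=1 w4=1 w5=1 w6=1
t14.Δ3 w7=0 w3=1 w0=0 w2=0 w1=1 clk=1 w4=1 w5=1 w6=1
t14.Δ4 w7=0 w3=1 w0=0 w2=0 w1=1 clk=1 w4=1 w5=0 w6=1
t15.Δ0 w7=0 w3=1 w0=0 w2=0 w1=1 clk=1 w4=1 w5=0 w6=1
t15.Δ1 w7=0 w3=1 w0=0 w2=0 w1=1 clk=0 w4=1 w5=0 w6=1
t16.Δ0 w7=0 w3=1 w0=0 w2=0 w1=1 clk=0 w4=1 w5=0 w6=1
t16.Δ1 w7=0 w3=1 w0=0 w2=0 w1=1 clk=1 w4=1 w5=0 w6=1
t16.Δ2 w7=0 w3=1 w0=0 w2=0 w1=0 clk=1 w4=1 w5=0 w6=1
t16.Δ3 w7=1 w3=1 w0=0 w2=0 w1=0 clk=1 w4=1 w5=0 w6=1
t16.Δ4 w7=1 w3=1 w0=0 w2=0 w1=0 clk=1 w4=1 w5=1 w6=1
t17.Δ0 w7=1 w3=1 w0=0 w2=0 w1=0 clk=1 w4=1 w5=1 w6=1
t17.Δ1 w7=1 w3=1 w0=0 w2=0 w1=0 clk=0 w4=1 w5=1 w6=1

0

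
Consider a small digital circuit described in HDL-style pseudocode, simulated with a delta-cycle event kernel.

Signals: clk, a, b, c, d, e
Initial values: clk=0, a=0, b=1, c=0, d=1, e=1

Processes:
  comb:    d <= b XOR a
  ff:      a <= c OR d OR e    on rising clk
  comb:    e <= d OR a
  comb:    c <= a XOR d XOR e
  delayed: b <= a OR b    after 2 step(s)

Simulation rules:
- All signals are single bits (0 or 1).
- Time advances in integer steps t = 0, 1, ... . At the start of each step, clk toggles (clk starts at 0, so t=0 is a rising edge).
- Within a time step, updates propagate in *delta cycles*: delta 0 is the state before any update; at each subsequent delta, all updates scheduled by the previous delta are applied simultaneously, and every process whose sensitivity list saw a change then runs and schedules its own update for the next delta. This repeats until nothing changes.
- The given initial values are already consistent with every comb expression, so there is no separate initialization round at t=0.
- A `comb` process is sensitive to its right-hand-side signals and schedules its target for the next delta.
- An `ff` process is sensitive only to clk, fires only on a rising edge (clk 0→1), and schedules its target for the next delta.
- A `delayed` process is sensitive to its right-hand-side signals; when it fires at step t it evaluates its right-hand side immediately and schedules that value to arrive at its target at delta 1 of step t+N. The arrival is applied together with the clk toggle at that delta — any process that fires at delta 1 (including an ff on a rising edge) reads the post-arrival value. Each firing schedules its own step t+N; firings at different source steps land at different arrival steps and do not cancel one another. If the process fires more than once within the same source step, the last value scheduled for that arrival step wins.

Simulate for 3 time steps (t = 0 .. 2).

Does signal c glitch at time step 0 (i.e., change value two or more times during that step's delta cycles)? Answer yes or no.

yes

[bits: d,c,clk,b,a,e]
t=0: Δ0=100101 Δ1=101101 Δ2=101111 Δ3=011111 Δ4=001111 | 4Δ
t=1: Δ0=001111 Δ1=000111 | 1Δ
t=2: Δ0=000111 Δ1=001111 | 1Δ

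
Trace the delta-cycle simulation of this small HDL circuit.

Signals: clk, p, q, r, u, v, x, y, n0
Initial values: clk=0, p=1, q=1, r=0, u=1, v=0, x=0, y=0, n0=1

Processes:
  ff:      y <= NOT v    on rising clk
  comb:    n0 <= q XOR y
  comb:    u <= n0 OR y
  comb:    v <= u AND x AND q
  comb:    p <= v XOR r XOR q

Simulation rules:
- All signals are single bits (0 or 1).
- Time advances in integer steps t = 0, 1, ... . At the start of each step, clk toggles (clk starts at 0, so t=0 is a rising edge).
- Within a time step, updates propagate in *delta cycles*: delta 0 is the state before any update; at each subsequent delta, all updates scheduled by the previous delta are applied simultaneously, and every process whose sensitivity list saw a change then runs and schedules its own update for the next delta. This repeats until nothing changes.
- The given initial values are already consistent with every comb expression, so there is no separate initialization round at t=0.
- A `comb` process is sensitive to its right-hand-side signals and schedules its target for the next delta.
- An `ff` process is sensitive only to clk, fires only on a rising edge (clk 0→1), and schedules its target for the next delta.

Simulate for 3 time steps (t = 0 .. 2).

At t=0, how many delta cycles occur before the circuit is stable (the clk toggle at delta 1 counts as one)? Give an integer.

t=0 Δ0: u=1 v=0 x=0 n0=1 y=0 r=0 q=1 clk=0 p=1
  Δ1: clk:0→1
  Δ2: y:0→1
  Δ3: n0:1→0
  (3Δ to stable)
t=1 Δ0: u=1 v=0 x=0 n0=0 y=1 r=0 q=1 clk=1 p=1
  Δ1: clk:1→0
  (1Δ to stable)
t=2 Δ0: u=1 v=0 x=0 n0=0 y=1 r=0 q=1 clk=0 p=1
  Δ1: clk:0→1
  (1Δ to stable)

3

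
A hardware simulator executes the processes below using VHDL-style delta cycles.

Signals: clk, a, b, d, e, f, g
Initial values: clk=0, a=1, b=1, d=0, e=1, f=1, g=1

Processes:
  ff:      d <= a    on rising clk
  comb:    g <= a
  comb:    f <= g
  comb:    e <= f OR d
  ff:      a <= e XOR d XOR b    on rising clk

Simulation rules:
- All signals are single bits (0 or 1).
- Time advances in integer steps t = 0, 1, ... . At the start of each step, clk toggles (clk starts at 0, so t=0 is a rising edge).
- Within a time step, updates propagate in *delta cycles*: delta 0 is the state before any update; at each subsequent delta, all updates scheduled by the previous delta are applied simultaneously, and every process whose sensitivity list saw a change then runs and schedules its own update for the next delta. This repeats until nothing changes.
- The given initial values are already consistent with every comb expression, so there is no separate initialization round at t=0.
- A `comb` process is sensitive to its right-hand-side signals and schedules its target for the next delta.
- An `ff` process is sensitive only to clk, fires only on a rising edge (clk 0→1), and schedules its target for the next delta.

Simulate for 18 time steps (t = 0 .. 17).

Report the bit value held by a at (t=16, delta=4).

0

t0.Δ0 b=1 e=1 g=1 clk=0 f=1 d=0 a=1
t0.Δ1 b=1 e=1 g=1 clk=1 f=1 d=0 a=1
t0.Δ2 b=1 e=1 g=1 clk=1 f=1 d=1 a=0
t0.Δ3 b=1 e=1 g=0 clk=1 f=1 d=1 a=0
t0.Δ4 b=1 e=1 g=0 clk=1 f=0 d=1 a=0
t1.Δ0 b=1 e=1 g=0 clk=1 f=0 d=1 a=0
t1.Δ1 b=1 e=1 g=0 clk=0 f=0 d=1 a=0
t2.Δ0 b=1 e=1 g=0 clk=0 f=0 d=1 a=0
t2.Δ1 b=1 e=1 g=0 clk=1 f=0 d=1 a=0
t2.Δ2 b=1 e=1 g=0 clk=1 f=0 d=0 a=1
t2.Δ3 b=1 e=0 g=1 clk=1 f=0 d=0 a=1
t2.Δ4 b=1 e=0 g=1 clk=1 f=1 d=0 a=1
t2.Δ5 b=1 e=1 g=1 clk=1 f=1 d=0 a=1
t3.Δ0 b=1 e=1 g=1 clk=1 f=1 d=0 a=1
t3.Δ1 b=1 e=1 g=1 clk=0 f=1 d=0 a=1
t4.Δ0 b=1 e=1 g=1 clk=0 f=1 d=0 a=1
t4.Δ1 b=1 e=1 g=1 clk=1 f=1 d=0 a=1
t4.Δ2 b=1 e=1 g=1 clk=1 f=1 d=1 a=0
t4.Δ3 b=1 e=1 g=0 clk=1 f=1 d=1 a=0
t4.Δ4 b=1 e=1 g=0 clk=1 f=0 d=1 a=0
t5.Δ0 b=1 e=1 g=0 clk=1 f=0 d=1 a=0
t5.Δ1 b=1 e=1 g=0 clk=0 f=0 d=1 a=0
t6.Δ0 b=1 e=1 g=0 clk=0 f=0 d=1 a=0
t6.Δ1 b=1 e=1 g=0 clk=1 f=0 d=1 a=0
t6.Δ2 b=1 e=1 g=0 clk=1 f=0 d=0 a=1
t6.Δ3 b=1 e=0 g=1 clk=1 f=0 d=0 a=1
t6.Δ4 b=1 e=0 g=1 clk=1 f=1 d=0 a=1
t6.Δ5 b=1 e=1 g=1 clk=1 f=1 d=0 a=1
t7.Δ0 b=1 e=1 g=1 clk=1 f=1 d=0 a=1
t7.Δ1 b=1 e=1 g=1 clk=0 f=1 d=0 a=1
t8.Δ0 b=1 e=1 g=1 clk=0 f=1 d=0 a=1
t8.Δ1 b=1 e=1 g=1 clk=1 f=1 d=0 a=1
t8.Δ2 b=1 e=1 g=1 clk=1 f=1 d=1 a=0
t8.Δ3 b=1 e=1 g=0 clk=1 f=1 d=1 a=0
t8.Δ4 b=1 e=1 g=0 clk=1 f=0 d=1 a=0
t9.Δ0 b=1 e=1 g=0 clk=1 f=0 d=1 a=0
t9.Δ1 b=1 e=1 g=0 clk=0 f=0 d=1 a=0
t10.Δ0 b=1 e=1 g=0 clk=0 f=0 d=1 a=0
t10.Δ1 b=1 e=1 g=0 clk=1 f=0 d=1 a=0
t10.Δ2 b=1 e=1 g=0 clk=1 f=0 d=0 a=1
t10.Δ3 b=1 e=0 g=1 clk=1 f=0 d=0 a=1
t10.Δ4 b=1 e=0 g=1 clk=1 f=1 d=0 a=1
t10.Δ5 b=1 e=1 g=1 clk=1 f=1 d=0 a=1
t11.Δ0 b=1 e=1 g=1 clk=1 f=1 d=0 a=1
t11.Δ1 b=1 e=1 g=1 clk=0 f=1 d=0 a=1
t12.Δ0 b=1 e=1 g=1 clk=0 f=1 d=0 a=1
t12.Δ1 b=1 e=1 g=1 clk=1 f=1 d=0 a=1
t12.Δ2 b=1 e=1 g=1 clk=1 f=1 d=1 a=0
t12.Δ3 b=1 e=1 g=0 clk=1 f=1 d=1 a=0
t12.Δ4 b=1 e=1 g=0 clk=1 f=0 d=1 a=0
t13.Δ0 b=1 e=1 g=0 clk=1 f=0 d=1 a=0
t13.Δ1 b=1 e=1 g=0 clk=0 f=0 d=1 a=0
t14.Δ0 b=1 e=1 g=0 clk=0 f=0 d=1 a=0
t14.Δ1 b=1 e=1 g=0 clk=1 f=0 d=1 a=0
t14.Δ2 b=1 e=1 g=0 clk=1 f=0 d=0 a=1
t14.Δ3 b=1 e=0 g=1 clk=1 f=0 d=0 a=1
t14.Δ4 b=1 e=0 g=1 clk=1 f=1 d=0 a=1
t14.Δ5 b=1 e=1 g=1 clk=1 f=1 d=0 a=1
t15.Δ0 b=1 e=1 g=1 clk=1 f=1 d=0 a=1
t15.Δ1 b=1 e=1 g=1 clk=0 f=1 d=0 a=1
t16.Δ0 b=1 e=1 g=1 clk=0 f=1 d=0 a=1
t16.Δ1 b=1 e=1 g=1 clk=1 f=1 d=0 a=1
t16.Δ2 b=1 e=1 g=1 clk=1 f=1 d=1 a=0
t16.Δ3 b=1 e=1 g=0 clk=1 f=1 d=1 a=0
t16.Δ4 b=1 e=1 g=0 clk=1 f=0 d=1 a=0
t17.Δ0 b=1 e=1 g=0 clk=1 f=0 d=1 a=0
t17.Δ1 b=1 e=1 g=0 clk=0 f=0 d=1 a=0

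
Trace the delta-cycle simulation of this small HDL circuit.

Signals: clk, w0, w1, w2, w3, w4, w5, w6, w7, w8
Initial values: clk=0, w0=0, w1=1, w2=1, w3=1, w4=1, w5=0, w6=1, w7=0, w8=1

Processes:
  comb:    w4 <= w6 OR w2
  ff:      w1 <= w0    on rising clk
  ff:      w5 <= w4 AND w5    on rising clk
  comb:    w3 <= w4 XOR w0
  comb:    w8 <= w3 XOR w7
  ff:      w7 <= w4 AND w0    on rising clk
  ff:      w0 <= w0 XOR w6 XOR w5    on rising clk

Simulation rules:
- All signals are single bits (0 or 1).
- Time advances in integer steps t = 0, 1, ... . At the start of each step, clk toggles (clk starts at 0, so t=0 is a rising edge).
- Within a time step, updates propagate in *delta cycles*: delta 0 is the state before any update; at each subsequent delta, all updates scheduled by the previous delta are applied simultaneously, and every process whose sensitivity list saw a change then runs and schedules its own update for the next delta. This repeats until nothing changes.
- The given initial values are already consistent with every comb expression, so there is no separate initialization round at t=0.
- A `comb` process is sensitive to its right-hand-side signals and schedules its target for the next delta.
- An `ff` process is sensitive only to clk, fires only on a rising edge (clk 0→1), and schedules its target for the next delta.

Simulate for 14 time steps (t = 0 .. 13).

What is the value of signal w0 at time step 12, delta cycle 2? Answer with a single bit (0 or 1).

[bits: w4,w7,w3,w0,w5,w6,w1,w2,clk,w8]
t=0: Δ0=1010011101 Δ1=1010011111 Δ2=1011010111 Δ3=1001010111 Δ4=1001010110 | 4Δ
t=1: Δ0=1001010110 Δ1=1001010100 | 1Δ
t=2: Δ0=1001010100 Δ1=1001010110 Δ2=1100011110 Δ3=1110011111 Δ4=1110011110 | 4Δ
t=3: Δ0=1110011110 Δ1=1110011100 | 1Δ
t=4: Δ0=1110011100 Δ1=1110011110 Δ2=1011010110 Δ3=1001010111 Δ4=1001010110 | 4Δ
t=5: Δ0=1001010110 Δ1=1001010100 | 1Δ
t=6: Δ0=1001010100 Δ1=1001010110 Δ2=1100011110 Δ3=1110011111 Δ4=1110011110 | 4Δ
t=7: Δ0=1110011110 Δ1=1110011100 | 1Δ
t=8: Δ0=1110011100 Δ1=1110011110 Δ2=1011010110 Δ3=1001010111 Δ4=1001010110 | 4Δ
t=9: Δ0=1001010110 Δ1=1001010100 | 1Δ
t=10: Δ0=1001010100 Δ1=1001010110 Δ2=1100011110 Δ3=1110011111 Δ4=1110011110 | 4Δ
t=11: Δ0=1110011110 Δ1=1110011100 | 1Δ
t=12: Δ0=1110011100 Δ1=1110011110 Δ2=1011010110 Δ3=1001010111 Δ4=1001010110 | 4Δ
t=13: Δ0=1001010110 Δ1=1001010100 | 1Δ

1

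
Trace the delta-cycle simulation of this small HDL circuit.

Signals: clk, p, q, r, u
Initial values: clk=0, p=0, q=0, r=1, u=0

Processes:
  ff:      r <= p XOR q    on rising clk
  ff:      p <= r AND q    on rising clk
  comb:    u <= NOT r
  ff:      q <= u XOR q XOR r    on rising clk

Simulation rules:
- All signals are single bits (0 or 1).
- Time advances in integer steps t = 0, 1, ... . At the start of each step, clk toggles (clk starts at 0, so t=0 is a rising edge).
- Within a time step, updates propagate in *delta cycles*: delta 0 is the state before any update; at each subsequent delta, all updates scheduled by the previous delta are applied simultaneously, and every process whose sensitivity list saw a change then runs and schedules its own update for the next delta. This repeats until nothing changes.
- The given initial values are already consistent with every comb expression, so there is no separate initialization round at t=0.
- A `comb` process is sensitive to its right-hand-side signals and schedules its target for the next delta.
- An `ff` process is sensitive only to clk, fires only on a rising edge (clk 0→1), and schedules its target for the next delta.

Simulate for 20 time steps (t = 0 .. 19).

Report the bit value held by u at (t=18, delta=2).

1

[bits: q,p,u,r,clk]
t=0: Δ0=00010 Δ1=00011 Δ2=10001 Δ3=10101 | 3Δ
t=1: Δ0=10101 Δ1=10100 | 1Δ
t=2: Δ0=10100 Δ1=10101 Δ2=00111 Δ3=00011 | 3Δ
t=3: Δ0=00011 Δ1=00010 | 1Δ
t=4: Δ0=00010 Δ1=00011 Δ2=10001 Δ3=10101 | 3Δ
t=5: Δ0=10101 Δ1=10100 | 1Δ
t=6: Δ0=10100 Δ1=10101 Δ2=00111 Δ3=00011 | 3Δ
t=7: Δ0=00011 Δ1=00010 | 1Δ
t=8: Δ0=00010 Δ1=00011 Δ2=10001 Δ3=10101 | 3Δ
t=9: Δ0=10101 Δ1=10100 | 1Δ
t=10: Δ0=10100 Δ1=10101 Δ2=00111 Δ3=00011 | 3Δ
t=11: Δ0=00011 Δ1=00010 | 1Δ
t=12: Δ0=00010 Δ1=00011 Δ2=10001 Δ3=10101 | 3Δ
t=13: Δ0=10101 Δ1=10100 | 1Δ
t=14: Δ0=10100 Δ1=10101 Δ2=00111 Δ3=00011 | 3Δ
t=15: Δ0=00011 Δ1=00010 | 1Δ
t=16: Δ0=00010 Δ1=00011 Δ2=10001 Δ3=10101 | 3Δ
t=17: Δ0=10101 Δ1=10100 | 1Δ
t=18: Δ0=10100 Δ1=10101 Δ2=00111 Δ3=00011 | 3Δ
t=19: Δ0=00011 Δ1=00010 | 1Δ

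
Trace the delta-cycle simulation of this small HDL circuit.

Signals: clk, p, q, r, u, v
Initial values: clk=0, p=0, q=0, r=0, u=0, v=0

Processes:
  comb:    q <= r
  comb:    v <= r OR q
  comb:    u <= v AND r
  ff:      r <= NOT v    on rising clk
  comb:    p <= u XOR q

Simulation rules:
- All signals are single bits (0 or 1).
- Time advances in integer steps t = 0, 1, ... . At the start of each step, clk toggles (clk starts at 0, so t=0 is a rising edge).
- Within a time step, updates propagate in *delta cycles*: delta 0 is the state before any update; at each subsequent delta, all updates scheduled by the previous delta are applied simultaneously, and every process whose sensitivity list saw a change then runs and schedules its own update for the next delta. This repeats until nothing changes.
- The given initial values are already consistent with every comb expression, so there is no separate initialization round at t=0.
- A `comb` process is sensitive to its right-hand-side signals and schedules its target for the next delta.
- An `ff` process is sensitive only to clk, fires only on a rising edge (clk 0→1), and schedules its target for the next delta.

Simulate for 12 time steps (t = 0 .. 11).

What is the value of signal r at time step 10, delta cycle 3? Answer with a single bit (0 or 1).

[bits: v,p,u,q,r,clk]
t=0: Δ0=000000 Δ1=000001 Δ2=000011 Δ3=100111 Δ4=111111 Δ5=101111 | 5Δ
t=1: Δ0=101111 Δ1=101110 | 1Δ
t=2: Δ0=101110 Δ1=101111 Δ2=101101 Δ3=100001 Δ4=000001 | 4Δ
t=3: Δ0=000001 Δ1=000000 | 1Δ
t=4: Δ0=000000 Δ1=000001 Δ2=000011 Δ3=100111 Δ4=111111 Δ5=101111 | 5Δ
t=5: Δ0=101111 Δ1=101110 | 1Δ
t=6: Δ0=101110 Δ1=101111 Δ2=101101 Δ3=100001 Δ4=000001 | 4Δ
t=7: Δ0=000001 Δ1=000000 | 1Δ
t=8: Δ0=000000 Δ1=000001 Δ2=000011 Δ3=100111 Δ4=111111 Δ5=101111 | 5Δ
t=9: Δ0=101111 Δ1=101110 | 1Δ
t=10: Δ0=101110 Δ1=101111 Δ2=101101 Δ3=100001 Δ4=000001 | 4Δ
t=11: Δ0=000001 Δ1=000000 | 1Δ

0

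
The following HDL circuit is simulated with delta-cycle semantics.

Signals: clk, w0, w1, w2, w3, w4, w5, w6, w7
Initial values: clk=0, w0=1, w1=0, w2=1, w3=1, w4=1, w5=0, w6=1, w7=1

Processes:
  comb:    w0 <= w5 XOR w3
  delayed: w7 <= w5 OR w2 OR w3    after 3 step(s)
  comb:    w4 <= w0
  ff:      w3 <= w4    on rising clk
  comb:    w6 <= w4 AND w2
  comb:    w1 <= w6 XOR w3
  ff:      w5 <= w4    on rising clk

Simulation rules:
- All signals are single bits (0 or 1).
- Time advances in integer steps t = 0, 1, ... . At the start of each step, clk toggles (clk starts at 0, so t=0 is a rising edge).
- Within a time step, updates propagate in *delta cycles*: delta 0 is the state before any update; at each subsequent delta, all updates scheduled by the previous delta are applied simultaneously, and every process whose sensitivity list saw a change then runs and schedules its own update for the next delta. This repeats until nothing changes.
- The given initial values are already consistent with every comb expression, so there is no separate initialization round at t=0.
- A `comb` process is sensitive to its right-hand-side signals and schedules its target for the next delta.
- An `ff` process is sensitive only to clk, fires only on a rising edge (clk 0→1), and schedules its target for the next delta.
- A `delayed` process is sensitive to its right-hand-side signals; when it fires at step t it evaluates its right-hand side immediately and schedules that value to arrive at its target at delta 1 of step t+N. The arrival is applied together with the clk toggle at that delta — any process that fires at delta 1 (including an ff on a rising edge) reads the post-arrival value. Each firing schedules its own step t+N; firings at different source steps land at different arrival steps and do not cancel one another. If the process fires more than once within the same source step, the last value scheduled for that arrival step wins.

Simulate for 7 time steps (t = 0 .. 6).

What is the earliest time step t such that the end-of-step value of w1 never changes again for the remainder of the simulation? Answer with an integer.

2

t0.Δ0 w7=1 w0=1 w5=0 w4=1 w3=1 clk=0 w2=1 w1=0 w6=1
t0.Δ1 w7=1 w0=1 w5=0 w4=1 w3=1 clk=1 w2=1 w1=0 w6=1
t0.Δ2 w7=1 w0=1 w5=1 w4=1 w3=1 clk=1 w2=1 w1=0 w6=1
t0.Δ3 w7=1 w0=0 w5=1 w4=1 w3=1 clk=1 w2=1 w1=0 w6=1
t0.Δ4 w7=1 w0=0 w5=1 w4=0 w3=1 clk=1 w2=1 w1=0 w6=1
t0.Δ5 w7=1 w0=0 w5=1 w4=0 w3=1 clk=1 w2=1 w1=0 w6=0
t0.Δ6 w7=1 w0=0 w5=1 w4=0 w3=1 clk=1 w2=1 w1=1 w6=0
t1.Δ0 w7=1 w0=0 w5=1 w4=0 w3=1 clk=1 w2=1 w1=1 w6=0
t1.Δ1 w7=1 w0=0 w5=1 w4=0 w3=1 clk=0 w2=1 w1=1 w6=0
t2.Δ0 w7=1 w0=0 w5=1 w4=0 w3=1 clk=0 w2=1 w1=1 w6=0
t2.Δ1 w7=1 w0=0 w5=1 w4=0 w3=1 clk=1 w2=1 w1=1 w6=0
t2.Δ2 w7=1 w0=0 w5=0 w4=0 w3=0 clk=1 w2=1 w1=1 w6=0
t2.Δ3 w7=1 w0=0 w5=0 w4=0 w3=0 clk=1 w2=1 w1=0 w6=0
t3.Δ0 w7=1 w0=0 w5=0 w4=0 w3=0 clk=1 w2=1 w1=0 w6=0
t3.Δ1 w7=1 w0=0 w5=0 w4=0 w3=0 clk=0 w2=1 w1=0 w6=0
t4.Δ0 w7=1 w0=0 w5=0 w4=0 w3=0 clk=0 w2=1 w1=0 w6=0
t4.Δ1 w7=1 w0=0 w5=0 w4=0 w3=0 clk=1 w2=1 w1=0 w6=0
t5.Δ0 w7=1 w0=0 w5=0 w4=0 w3=0 clk=1 w2=1 w1=0 w6=0
t5.Δ1 w7=1 w0=0 w5=0 w4=0 w3=0 clk=0 w2=1 w1=0 w6=0
t6.Δ0 w7=1 w0=0 w5=0 w4=0 w3=0 clk=0 w2=1 w1=0 w6=0
t6.Δ1 w7=1 w0=0 w5=0 w4=0 w3=0 clk=1 w2=1 w1=0 w6=0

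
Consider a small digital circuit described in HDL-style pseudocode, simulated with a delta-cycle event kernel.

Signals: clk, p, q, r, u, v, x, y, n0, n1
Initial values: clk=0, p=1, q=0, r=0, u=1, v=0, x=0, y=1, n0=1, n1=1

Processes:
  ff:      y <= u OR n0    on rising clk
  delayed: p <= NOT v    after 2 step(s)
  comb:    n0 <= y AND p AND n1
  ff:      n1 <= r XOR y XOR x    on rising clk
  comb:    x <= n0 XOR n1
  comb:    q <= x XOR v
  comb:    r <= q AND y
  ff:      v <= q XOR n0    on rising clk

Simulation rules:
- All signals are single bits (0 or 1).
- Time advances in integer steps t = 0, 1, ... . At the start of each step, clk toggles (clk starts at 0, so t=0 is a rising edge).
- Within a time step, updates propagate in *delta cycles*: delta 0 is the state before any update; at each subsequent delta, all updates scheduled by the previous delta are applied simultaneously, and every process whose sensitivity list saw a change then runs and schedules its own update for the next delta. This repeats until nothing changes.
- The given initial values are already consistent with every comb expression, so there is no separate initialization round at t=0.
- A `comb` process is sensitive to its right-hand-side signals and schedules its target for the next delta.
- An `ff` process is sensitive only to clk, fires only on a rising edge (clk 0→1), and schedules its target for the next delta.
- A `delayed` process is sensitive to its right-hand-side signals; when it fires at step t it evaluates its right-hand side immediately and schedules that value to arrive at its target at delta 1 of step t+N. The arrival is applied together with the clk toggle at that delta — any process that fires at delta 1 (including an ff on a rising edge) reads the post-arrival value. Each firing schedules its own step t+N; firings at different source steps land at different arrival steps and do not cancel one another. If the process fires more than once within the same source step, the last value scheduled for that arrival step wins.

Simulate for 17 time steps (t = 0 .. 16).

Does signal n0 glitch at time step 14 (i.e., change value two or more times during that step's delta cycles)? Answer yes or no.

[bits: r,p,n1,y,u,q,clk,x,n0,v]
t=0: Δ0=0111100010 Δ1=0111101010 Δ2=0111101011 Δ3=0111111011 Δ4=1111111011 | 4Δ
t=1: Δ0=1111111011 Δ1=1111110011 | 1Δ
t=2: Δ0=1111110011 Δ1=1011111011 Δ2=1001111000 Δ3=1001101000 Δ4=0001101000 | 4Δ
t=3: Δ0=0001101000 Δ1=0001100000 | 1Δ
t=4: Δ0=0001100000 Δ1=0101101000 Δ2=0111101000 Δ3=0111101110 Δ4=0111111010 Δ5=1111101010 Δ6=0111101010 | 6Δ
t=5: Δ0=0111101010 Δ1=0111100010 | 1Δ
t=6: Δ0=0111100010 Δ1=0111101010 Δ2=0111101011 Δ3=0111111011 Δ4=1111111011 | 4Δ
t=7: Δ0=1111111011 Δ1=1111110011 | 1Δ
t=8: Δ0=1111110011 Δ1=1011111011 Δ2=1001111000 Δ3=1001101000 Δ4=0001101000 | 4Δ
t=9: Δ0=0001101000 Δ1=0001100000 | 1Δ
t=10: Δ0=0001100000 Δ1=0101101000 Δ2=0111101000 Δ3=0111101110 Δ4=0111111010 Δ5=1111101010 Δ6=0111101010 | 6Δ
t=11: Δ0=0111101010 Δ1=0111100010 | 1Δ
t=12: Δ0=0111100010 Δ1=0111101010 Δ2=0111101011 Δ3=0111111011 Δ4=1111111011 | 4Δ
t=13: Δ0=1111111011 Δ1=1111110011 | 1Δ
t=14: Δ0=1111110011 Δ1=1011111011 Δ2=1001111000 Δ3=1001101000 Δ4=0001101000 | 4Δ
t=15: Δ0=0001101000 Δ1=0001100000 | 1Δ
t=16: Δ0=0001100000 Δ1=0101101000 Δ2=0111101000 Δ3=0111101110 Δ4=0111111010 Δ5=1111101010 Δ6=0111101010 | 6Δ

no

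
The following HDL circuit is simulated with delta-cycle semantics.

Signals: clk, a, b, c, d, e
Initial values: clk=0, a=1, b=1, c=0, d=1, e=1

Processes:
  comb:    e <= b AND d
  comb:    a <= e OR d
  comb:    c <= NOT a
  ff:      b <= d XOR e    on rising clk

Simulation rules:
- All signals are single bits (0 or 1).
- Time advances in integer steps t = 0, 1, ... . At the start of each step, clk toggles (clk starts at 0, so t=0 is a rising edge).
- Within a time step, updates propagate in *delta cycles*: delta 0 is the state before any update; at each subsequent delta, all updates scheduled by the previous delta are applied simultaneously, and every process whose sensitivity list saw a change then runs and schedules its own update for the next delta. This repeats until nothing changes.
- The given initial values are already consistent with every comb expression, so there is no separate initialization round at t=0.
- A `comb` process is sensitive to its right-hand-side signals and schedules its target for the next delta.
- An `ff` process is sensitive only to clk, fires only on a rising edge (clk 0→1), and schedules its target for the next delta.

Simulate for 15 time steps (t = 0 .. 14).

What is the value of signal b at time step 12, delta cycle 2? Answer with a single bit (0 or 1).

t=0 Δ0: b=1 a=1 c=0 clk=0 d=1 e=1
  Δ1: clk:0→1
  Δ2: b:1→0
  Δ3: e:1→0
  (3Δ to stable)
t=1 Δ0: b=0 a=1 c=0 clk=1 d=1 e=0
  Δ1: clk:1→0
  (1Δ to stable)
t=2 Δ0: b=0 a=1 c=0 clk=0 d=1 e=0
  Δ1: clk:0→1
  Δ2: b:0→1
  Δ3: e:0→1
  (3Δ to stable)
t=3 Δ0: b=1 a=1 c=0 clk=1 d=1 e=1
  Δ1: clk:1→0
  (1Δ to stable)
t=4 Δ0: b=1 a=1 c=0 clk=0 d=1 e=1
  Δ1: clk:0→1
  Δ2: b:1→0
  Δ3: e:1→0
  (3Δ to stable)
t=5 Δ0: b=0 a=1 c=0 clk=1 d=1 e=0
  Δ1: clk:1→0
  (1Δ to stable)
t=6 Δ0: b=0 a=1 c=0 clk=0 d=1 e=0
  Δ1: clk:0→1
  Δ2: b:0→1
  Δ3: e:0→1
  (3Δ to stable)
t=7 Δ0: b=1 a=1 c=0 clk=1 d=1 e=1
  Δ1: clk:1→0
  (1Δ to stable)
t=8 Δ0: b=1 a=1 c=0 clk=0 d=1 e=1
  Δ1: clk:0→1
  Δ2: b:1→0
  Δ3: e:1→0
  (3Δ to stable)
t=9 Δ0: b=0 a=1 c=0 clk=1 d=1 e=0
  Δ1: clk:1→0
  (1Δ to stable)
t=10 Δ0: b=0 a=1 c=0 clk=0 d=1 e=0
  Δ1: clk:0→1
  Δ2: b:0→1
  Δ3: e:0→1
  (3Δ to stable)
t=11 Δ0: b=1 a=1 c=0 clk=1 d=1 e=1
  Δ1: clk:1→0
  (1Δ to stable)
t=12 Δ0: b=1 a=1 c=0 clk=0 d=1 e=1
  Δ1: clk:0→1
  Δ2: b:1→0
  Δ3: e:1→0
  (3Δ to stable)
t=13 Δ0: b=0 a=1 c=0 clk=1 d=1 e=0
  Δ1: clk:1→0
  (1Δ to stable)
t=14 Δ0: b=0 a=1 c=0 clk=0 d=1 e=0
  Δ1: clk:0→1
  Δ2: b:0→1
  Δ3: e:0→1
  (3Δ to stable)

0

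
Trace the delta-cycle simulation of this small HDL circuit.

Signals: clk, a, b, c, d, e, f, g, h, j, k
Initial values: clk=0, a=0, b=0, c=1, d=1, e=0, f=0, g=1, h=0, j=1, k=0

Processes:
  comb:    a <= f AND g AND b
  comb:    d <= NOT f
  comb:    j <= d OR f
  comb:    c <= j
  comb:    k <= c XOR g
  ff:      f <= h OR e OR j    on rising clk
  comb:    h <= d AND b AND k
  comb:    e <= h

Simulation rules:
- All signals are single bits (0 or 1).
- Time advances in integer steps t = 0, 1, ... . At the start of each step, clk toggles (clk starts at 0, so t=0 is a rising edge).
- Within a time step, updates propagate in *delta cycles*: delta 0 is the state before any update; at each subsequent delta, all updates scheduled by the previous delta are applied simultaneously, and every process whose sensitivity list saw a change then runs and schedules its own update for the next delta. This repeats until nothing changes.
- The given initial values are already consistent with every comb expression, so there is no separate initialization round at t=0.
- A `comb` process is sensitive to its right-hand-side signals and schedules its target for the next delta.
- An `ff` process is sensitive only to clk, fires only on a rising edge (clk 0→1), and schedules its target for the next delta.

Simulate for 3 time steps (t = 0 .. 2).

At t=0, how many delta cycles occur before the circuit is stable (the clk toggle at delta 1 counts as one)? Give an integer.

3

t=0 Δ0: b=0 c=1 k=0 j=1 clk=0 d=1 f=0 e=0 g=1 h=0 a=0
  Δ1: clk:0→1
  Δ2: f:0→1
  Δ3: d:1→0
  (3Δ to stable)
t=1 Δ0: b=0 c=1 k=0 j=1 clk=1 d=0 f=1 e=0 g=1 h=0 a=0
  Δ1: clk:1→0
  (1Δ to stable)
t=2 Δ0: b=0 c=1 k=0 j=1 clk=0 d=0 f=1 e=0 g=1 h=0 a=0
  Δ1: clk:0→1
  (1Δ to stable)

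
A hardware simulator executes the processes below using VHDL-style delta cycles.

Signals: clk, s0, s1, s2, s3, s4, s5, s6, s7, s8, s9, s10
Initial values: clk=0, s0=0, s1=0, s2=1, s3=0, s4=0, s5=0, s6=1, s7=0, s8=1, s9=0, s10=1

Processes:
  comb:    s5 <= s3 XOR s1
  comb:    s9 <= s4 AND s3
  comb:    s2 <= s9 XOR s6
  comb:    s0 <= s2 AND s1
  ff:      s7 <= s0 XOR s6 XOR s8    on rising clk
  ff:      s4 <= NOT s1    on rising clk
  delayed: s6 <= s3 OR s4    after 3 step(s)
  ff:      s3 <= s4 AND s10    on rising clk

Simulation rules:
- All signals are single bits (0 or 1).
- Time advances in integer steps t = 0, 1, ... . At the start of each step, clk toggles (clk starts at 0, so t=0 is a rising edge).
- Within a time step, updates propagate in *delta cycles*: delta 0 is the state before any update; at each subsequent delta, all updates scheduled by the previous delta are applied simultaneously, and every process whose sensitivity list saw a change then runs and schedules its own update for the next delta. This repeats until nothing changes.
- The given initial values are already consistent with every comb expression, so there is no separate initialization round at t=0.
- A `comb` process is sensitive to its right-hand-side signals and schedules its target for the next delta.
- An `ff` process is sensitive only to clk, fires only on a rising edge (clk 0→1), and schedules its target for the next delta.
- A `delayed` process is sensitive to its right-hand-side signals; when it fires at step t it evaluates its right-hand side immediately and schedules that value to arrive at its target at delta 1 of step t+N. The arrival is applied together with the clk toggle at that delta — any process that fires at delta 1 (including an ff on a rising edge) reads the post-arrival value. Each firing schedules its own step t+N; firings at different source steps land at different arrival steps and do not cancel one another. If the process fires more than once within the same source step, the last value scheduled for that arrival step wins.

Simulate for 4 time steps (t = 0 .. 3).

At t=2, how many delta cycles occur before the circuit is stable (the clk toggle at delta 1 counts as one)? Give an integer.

4

t0.Δ0 s5=0 s9=0 s10=1 s8=1 s0=0 s6=1 s7=0 clk=0 s4=0 s3=0 s2=1 s1=0
t0.Δ1 s5=0 s9=0 s10=1 s8=1 s0=0 s6=1 s7=0 clk=1 s4=0 s3=0 s2=1 s1=0
t0.Δ2 s5=0 s9=0 s10=1 s8=1 s0=0 s6=1 s7=0 clk=1 s4=1 s3=0 s2=1 s1=0
t1.Δ0 s5=0 s9=0 s10=1 s8=1 s0=0 s6=1 s7=0 clk=1 s4=1 s3=0 s2=1 s1=0
t1.Δ1 s5=0 s9=0 s10=1 s8=1 s0=0 s6=1 s7=0 clk=0 s4=1 s3=0 s2=1 s1=0
t2.Δ0 s5=0 s9=0 s10=1 s8=1 s0=0 s6=1 s7=0 clk=0 s4=1 s3=0 s2=1 s1=0
t2.Δ1 s5=0 s9=0 s10=1 s8=1 s0=0 s6=1 s7=0 clk=1 s4=1 s3=0 s2=1 s1=0
t2.Δ2 s5=0 s9=0 s10=1 s8=1 s0=0 s6=1 s7=0 clk=1 s4=1 s3=1 s2=1 s1=0
t2.Δ3 s5=1 s9=1 s10=1 s8=1 s0=0 s6=1 s7=0 clk=1 s4=1 s3=1 s2=1 s1=0
t2.Δ4 s5=1 s9=1 s10=1 s8=1 s0=0 s6=1 s7=0 clk=1 s4=1 s3=1 s2=0 s1=0
t3.Δ0 s5=1 s9=1 s10=1 s8=1 s0=0 s6=1 s7=0 clk=1 s4=1 s3=1 s2=0 s1=0
t3.Δ1 s5=1 s9=1 s10=1 s8=1 s0=0 s6=1 s7=0 clk=0 s4=1 s3=1 s2=0 s1=0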